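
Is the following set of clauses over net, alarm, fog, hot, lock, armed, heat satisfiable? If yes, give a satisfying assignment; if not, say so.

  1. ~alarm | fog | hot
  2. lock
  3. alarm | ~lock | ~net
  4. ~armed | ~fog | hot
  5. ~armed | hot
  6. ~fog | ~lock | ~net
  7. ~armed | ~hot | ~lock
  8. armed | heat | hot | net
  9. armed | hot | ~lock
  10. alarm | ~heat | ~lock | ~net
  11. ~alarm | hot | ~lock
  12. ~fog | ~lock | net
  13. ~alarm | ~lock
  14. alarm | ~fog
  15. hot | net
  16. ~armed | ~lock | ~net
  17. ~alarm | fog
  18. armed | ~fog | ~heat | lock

net = False; alarm = False; fog = False; hot = True; lock = True; armed = False; heat = False

Unit clause (lock) forces lock = True.
In (~alarm | ~lock) only ~alarm is left, so alarm = False.
In (alarm | ~fog) only ~fog is left, so fog = False.
In (alarm | ~lock | ~net) only ~net is left, so net = False.
In (hot | net) only hot is left, so hot = True.
In (~armed | ~hot | ~lock) only ~armed is left, so armed = False.
Set heat = False.
All clauses satisfied.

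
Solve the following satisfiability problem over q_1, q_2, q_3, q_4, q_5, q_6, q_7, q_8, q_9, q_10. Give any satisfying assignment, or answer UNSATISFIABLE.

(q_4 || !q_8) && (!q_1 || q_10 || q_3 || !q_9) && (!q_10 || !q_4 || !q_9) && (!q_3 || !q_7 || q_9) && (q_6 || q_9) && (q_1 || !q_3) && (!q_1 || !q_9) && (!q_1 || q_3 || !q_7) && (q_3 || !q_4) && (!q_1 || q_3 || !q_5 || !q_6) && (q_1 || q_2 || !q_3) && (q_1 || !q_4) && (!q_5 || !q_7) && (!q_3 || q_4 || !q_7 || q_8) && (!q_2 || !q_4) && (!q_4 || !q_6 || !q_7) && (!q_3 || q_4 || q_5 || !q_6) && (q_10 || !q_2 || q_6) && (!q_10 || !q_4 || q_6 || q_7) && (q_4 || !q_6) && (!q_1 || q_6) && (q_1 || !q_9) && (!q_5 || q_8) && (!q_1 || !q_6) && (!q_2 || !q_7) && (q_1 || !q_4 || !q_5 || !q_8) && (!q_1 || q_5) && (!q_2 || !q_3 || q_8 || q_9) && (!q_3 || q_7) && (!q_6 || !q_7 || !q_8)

No satisfying assignment exists.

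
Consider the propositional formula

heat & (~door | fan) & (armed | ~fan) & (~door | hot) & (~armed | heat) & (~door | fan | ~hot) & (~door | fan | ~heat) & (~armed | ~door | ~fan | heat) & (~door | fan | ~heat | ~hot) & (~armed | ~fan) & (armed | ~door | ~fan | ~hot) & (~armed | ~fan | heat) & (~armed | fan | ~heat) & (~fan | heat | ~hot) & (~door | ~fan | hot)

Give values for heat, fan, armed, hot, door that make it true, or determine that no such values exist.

heat=T; fan=F; armed=F; hot=T; door=F

Unit clause (heat) forces heat = True.
Set fan = False.
  then (~door | fan) forces door = False.
  then (~armed | fan | ~heat) forces armed = False.
Set hot = True.
All clauses satisfied.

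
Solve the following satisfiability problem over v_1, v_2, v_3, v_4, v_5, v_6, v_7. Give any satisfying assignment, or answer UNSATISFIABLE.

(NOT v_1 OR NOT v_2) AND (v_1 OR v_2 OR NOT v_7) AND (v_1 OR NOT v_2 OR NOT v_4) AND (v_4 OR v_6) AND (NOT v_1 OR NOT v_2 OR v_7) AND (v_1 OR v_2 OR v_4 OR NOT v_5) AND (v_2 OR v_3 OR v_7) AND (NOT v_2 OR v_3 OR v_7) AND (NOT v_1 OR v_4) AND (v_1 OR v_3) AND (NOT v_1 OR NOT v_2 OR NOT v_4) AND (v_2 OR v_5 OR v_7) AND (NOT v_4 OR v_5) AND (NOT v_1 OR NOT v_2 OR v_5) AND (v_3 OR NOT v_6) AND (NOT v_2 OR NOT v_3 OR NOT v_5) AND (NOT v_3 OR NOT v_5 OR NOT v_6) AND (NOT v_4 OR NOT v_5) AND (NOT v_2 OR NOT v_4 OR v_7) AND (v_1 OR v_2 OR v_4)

Set v_1 = False.
  then (v_1 OR v_3) forces v_3 = True.
Try v_2 = False:
  (v_1 OR v_2 OR NOT v_7) forces v_7 = False.
  (v_2 OR v_5 OR v_7) forces v_5 = True.
  (v_1 OR v_2 OR v_4 OR NOT v_5) forces v_4 = True.
  clause (NOT v_4 OR NOT v_5) is falsified — backtrack.
So v_2 = True.
  then (v_1 OR NOT v_2 OR NOT v_4) forces v_4 = False.
  then (v_4 OR v_6) forces v_6 = True.
  then (NOT v_2 OR NOT v_3 OR NOT v_5) forces v_5 = False.
Set v_7 = True.
All clauses satisfied.

v_1: False, v_2: True, v_3: True, v_4: False, v_5: False, v_6: True, v_7: True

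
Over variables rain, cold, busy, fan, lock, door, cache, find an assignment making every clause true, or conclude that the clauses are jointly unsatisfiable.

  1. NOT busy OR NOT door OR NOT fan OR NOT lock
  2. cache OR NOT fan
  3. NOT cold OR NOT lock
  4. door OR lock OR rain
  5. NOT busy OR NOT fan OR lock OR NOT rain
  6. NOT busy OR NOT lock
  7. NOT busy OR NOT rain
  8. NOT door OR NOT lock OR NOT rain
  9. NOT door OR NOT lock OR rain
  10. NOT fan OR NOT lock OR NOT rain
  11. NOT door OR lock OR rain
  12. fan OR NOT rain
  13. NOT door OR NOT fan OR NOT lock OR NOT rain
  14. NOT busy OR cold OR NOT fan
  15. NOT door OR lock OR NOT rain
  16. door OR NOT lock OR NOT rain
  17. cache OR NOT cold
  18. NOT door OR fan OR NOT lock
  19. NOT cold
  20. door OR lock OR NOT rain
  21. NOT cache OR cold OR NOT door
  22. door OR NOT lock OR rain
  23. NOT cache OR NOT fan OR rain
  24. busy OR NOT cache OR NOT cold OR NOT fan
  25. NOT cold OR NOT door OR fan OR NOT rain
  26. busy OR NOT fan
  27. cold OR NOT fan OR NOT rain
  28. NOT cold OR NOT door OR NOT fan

Case rain = True:
  (NOT busy OR NOT rain) forces busy = False.
  (fan OR NOT rain) forces fan = True.
  Clause (busy OR NOT fan) is falsified — contradiction.
Case rain = False:
  (NOT cold) forces cold = False.
  If door = True:
    (NOT door OR NOT lock OR rain) forces lock = False.
    clause (NOT door OR lock OR rain) is falsified.
  If door = False:
    (door OR lock OR rain) forces lock = True.
    clause (door OR NOT lock OR rain) is falsified.
  Every sub-case reaches a contradiction.
Both cases fail, so the formula is unsatisfiable.

UNSATISFIABLE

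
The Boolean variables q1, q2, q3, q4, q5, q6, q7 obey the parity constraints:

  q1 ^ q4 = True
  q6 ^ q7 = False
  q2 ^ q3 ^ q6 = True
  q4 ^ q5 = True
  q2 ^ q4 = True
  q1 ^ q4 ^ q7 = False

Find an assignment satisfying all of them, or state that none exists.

q1 = True, q2 = True, q3 = True, q4 = False, q5 = True, q6 = True, q7 = True

q1 ^ q4 = T ^ F = True ✓
q6 ^ q7 = T ^ T = False ✓
q2 ^ q3 ^ q6 = T ^ T ^ T = True ✓
q4 ^ q5 = F ^ T = True ✓
q2 ^ q4 = T ^ F = True ✓
q1 ^ q4 ^ q7 = T ^ F ^ T = False ✓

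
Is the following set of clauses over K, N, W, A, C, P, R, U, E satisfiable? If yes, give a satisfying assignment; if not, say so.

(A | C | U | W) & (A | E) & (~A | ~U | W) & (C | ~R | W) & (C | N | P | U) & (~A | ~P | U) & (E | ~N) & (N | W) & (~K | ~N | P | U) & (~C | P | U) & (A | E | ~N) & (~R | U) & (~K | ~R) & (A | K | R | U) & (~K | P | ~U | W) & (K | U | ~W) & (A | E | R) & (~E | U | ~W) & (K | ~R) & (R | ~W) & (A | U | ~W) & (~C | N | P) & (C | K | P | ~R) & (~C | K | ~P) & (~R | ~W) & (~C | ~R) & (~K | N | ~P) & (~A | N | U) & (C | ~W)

Set K = True.
  then (~K | ~R) forces R = False.
  then (R | ~W) forces W = False.
  then (N | W) forces N = True.
  then (E | ~N) forces E = True.
Try A = True:
  (~A | ~U | W) forces U = False.
  (~A | ~P | U) forces P = False.
  clause (~K | ~N | P | U) is falsified — backtrack.
So A = False.
Set C = True.
Set P = True.
Set U = False.
All clauses satisfied.

K = True; N = True; W = False; A = False; C = True; P = True; R = False; U = False; E = True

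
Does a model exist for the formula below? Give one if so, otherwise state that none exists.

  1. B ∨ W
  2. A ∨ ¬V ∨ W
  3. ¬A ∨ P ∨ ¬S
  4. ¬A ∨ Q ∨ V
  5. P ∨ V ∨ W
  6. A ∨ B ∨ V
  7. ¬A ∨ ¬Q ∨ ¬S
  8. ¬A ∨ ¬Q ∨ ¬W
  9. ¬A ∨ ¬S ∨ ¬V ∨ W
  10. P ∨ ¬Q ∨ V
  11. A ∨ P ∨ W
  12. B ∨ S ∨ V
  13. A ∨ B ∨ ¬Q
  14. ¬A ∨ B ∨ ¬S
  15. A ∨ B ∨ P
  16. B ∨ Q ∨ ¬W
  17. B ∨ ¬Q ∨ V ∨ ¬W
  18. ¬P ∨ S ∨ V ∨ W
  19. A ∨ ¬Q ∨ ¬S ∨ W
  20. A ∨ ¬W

Set A = True.
Set Q = False.
  then (¬A ∨ Q ∨ V) forces V = True.
Set S = False.
Set B = True.
Set W = True.
Set P = True.
All clauses satisfied.

A: True; Q: False; S: False; B: True; W: True; P: True; V: True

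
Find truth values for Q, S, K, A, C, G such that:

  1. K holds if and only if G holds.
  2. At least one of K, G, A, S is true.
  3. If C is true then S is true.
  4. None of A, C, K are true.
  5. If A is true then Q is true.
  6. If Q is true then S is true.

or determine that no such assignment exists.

Q=F; S=T; K=F; A=F; C=F; G=F

  (1) K=F, G=F — same ✓
  (2) {K, G, A, S}: 1 true — at least one ✓
  (3) C=F ⇒ S: vacuous ✓
  (4) {A, C, K}: 0 true — none ✓
  (5) A=F ⇒ Q: vacuous ✓
  (6) Q=F ⇒ S: vacuous ✓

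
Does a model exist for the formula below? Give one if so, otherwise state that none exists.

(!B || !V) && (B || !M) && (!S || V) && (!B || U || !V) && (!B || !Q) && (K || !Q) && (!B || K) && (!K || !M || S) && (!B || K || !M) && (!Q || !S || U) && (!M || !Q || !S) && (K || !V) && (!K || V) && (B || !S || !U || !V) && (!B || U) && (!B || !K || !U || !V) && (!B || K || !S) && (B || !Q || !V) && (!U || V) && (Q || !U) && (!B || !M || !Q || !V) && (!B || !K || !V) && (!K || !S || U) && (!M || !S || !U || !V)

Set M = False.
Try B = True:
  (!B || !V) forces V = False.
  (!S || V) forces S = False.
  (!B || !Q) forces Q = False.
  (!B || K) forces K = True.
  clause (!K || V) is falsified — backtrack.
So B = False.
Set U = False.
Try S = True:
  (!S || V) forces V = True.
  (!Q || !S || U) forces Q = False.
  (K || !V) forces K = True.
  clause (!K || !S || U) is falsified — backtrack.
So S = False.
Set V = True.
  then (K || !V) forces K = True.
  then (B || !Q || !V) forces Q = False.
All clauses satisfied.

M=F; B=F; U=F; S=F; V=T; Q=F; K=T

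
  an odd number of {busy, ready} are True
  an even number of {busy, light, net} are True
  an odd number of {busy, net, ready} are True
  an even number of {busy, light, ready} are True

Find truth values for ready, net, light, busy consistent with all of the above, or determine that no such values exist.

ready=F, net=F, light=T, busy=T

{busy, ready}: 1 true → odd ✓
{busy, light, net}: 2 true → even ✓
{busy, net, ready}: 1 true → odd ✓
{busy, light, ready}: 2 true → even ✓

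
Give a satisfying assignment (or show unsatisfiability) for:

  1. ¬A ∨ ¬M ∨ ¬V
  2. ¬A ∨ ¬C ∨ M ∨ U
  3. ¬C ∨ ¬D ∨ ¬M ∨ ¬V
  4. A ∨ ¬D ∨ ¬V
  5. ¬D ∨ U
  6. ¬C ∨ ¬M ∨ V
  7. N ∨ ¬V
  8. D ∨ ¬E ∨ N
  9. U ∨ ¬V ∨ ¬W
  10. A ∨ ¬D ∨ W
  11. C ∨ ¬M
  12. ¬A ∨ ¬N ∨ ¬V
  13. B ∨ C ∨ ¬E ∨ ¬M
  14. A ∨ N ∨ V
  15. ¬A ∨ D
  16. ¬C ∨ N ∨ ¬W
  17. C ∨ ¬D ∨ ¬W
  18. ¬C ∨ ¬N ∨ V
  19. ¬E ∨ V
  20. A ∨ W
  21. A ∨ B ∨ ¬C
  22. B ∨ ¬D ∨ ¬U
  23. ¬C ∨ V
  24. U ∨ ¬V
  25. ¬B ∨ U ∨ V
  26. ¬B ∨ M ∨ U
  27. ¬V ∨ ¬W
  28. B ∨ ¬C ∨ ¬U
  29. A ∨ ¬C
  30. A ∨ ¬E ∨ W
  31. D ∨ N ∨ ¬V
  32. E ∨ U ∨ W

Set W = True.
  then (¬V ∨ ¬W) forces V = False.
  then (¬E ∨ V) forces E = False.
  then (¬C ∨ V) forces C = False.
  then (C ∨ ¬M) forces M = False.
  then (C ∨ ¬D ∨ ¬W) forces D = False.
  then (¬A ∨ D) forces A = False.
  then (A ∨ N ∨ V) forces N = True.
Set U = True.
Set B = False.
All clauses satisfied.

W = True, A = False, D = False, M = False, N = True, V = False, E = False, C = False, U = True, B = False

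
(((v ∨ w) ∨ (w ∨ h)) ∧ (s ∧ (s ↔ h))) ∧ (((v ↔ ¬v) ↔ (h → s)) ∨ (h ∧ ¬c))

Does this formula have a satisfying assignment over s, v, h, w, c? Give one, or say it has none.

s: True, v: True, h: True, w: False, c: False

  ((v ∨ w) ∨ (w ∨ h)) ∧ (s ∧ (s ↔ h)) = True
    (v ∨ w) ∨ (w ∨ h) = True
      v ∨ w = True
      w ∨ h = True
    s ∧ (s ↔ h) = True
      s ↔ h = True
  ((v ↔ ¬v) ↔ (h → s)) ∨ (h ∧ ¬c) = True
    (v ↔ ¬v) ↔ (h → s) = False
      v ↔ ¬v = False
        ¬v = False
      h → s = True
    h ∧ ¬c = True
      ¬c = True
Both conjuncts True, so the formula holds.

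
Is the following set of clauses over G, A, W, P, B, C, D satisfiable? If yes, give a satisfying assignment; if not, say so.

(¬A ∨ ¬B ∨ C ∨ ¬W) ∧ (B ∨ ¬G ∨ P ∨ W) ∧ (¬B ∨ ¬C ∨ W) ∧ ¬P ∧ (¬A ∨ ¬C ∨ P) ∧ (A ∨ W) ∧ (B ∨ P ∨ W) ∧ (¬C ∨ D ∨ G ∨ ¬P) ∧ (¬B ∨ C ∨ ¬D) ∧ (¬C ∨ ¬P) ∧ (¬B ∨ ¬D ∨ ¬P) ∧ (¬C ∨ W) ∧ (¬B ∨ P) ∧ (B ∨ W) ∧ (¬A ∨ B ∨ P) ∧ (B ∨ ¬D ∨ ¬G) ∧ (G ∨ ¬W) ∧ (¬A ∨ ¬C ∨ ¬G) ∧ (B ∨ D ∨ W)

G = True, A = False, W = True, P = False, B = False, C = False, D = False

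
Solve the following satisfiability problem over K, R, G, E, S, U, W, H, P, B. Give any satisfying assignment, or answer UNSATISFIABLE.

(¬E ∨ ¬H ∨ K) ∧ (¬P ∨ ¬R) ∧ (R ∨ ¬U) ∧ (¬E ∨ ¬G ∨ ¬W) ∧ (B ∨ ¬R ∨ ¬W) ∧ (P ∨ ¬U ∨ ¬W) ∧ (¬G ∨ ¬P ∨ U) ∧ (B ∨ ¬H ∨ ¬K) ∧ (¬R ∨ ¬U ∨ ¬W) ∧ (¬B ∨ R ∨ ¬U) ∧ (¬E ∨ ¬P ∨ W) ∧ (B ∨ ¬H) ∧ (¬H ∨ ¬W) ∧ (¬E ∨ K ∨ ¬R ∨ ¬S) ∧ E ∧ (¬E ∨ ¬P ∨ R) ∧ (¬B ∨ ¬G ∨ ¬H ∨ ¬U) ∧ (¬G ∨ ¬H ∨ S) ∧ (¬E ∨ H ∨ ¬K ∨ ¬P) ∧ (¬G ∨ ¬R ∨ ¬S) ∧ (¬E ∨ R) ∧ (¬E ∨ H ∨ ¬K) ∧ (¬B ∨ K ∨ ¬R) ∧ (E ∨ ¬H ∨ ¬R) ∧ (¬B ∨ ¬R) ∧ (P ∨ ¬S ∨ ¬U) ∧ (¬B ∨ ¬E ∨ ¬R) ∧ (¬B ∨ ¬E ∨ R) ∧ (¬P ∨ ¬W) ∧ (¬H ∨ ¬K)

K = False, R = True, G = True, E = True, S = False, U = False, W = False, H = False, P = False, B = False

Unit clause (E) forces E = True.
In (¬E ∨ R) only R is left, so R = True.
In (¬B ∨ ¬R) only ¬B is left, so B = False.
In (¬P ∨ ¬R) only ¬P is left, so P = False.
In (B ∨ ¬R ∨ ¬W) only ¬W is left, so W = False.
In (B ∨ ¬H) only ¬H is left, so H = False.
In (¬E ∨ H ∨ ¬K) only ¬K is left, so K = False.
In (¬E ∨ K ∨ ¬R ∨ ¬S) only ¬S is left, so S = False.
Set G = True.
Set U = False.
All clauses satisfied.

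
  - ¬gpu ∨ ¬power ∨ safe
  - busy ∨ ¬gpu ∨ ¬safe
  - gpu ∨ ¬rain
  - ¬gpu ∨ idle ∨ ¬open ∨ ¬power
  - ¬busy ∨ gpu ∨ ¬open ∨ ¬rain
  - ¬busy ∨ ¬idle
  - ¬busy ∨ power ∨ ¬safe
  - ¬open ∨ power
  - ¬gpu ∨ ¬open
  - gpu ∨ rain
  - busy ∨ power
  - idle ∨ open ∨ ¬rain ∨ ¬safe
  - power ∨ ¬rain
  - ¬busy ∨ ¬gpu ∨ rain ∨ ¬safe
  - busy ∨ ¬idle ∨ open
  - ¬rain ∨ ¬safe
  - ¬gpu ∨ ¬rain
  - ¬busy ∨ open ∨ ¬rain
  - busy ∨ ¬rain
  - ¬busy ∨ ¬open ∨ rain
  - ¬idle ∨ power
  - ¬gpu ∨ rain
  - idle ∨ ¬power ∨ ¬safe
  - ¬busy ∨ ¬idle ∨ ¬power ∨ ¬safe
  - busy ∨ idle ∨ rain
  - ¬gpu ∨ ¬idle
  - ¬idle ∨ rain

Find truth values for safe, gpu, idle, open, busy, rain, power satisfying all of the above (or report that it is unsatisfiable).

The formula is unsatisfiable.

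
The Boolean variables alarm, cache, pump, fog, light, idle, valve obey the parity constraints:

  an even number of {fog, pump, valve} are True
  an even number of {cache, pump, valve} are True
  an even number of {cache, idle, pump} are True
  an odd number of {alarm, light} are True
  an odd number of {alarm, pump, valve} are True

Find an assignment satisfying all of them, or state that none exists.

alarm = True; cache = False; pump = True; fog = False; light = False; idle = True; valve = True

{fog, pump, valve}: 2 true → even ✓
{cache, pump, valve}: 2 true → even ✓
{cache, idle, pump}: 2 true → even ✓
{alarm, light}: 1 true → odd ✓
{alarm, pump, valve}: 3 true → odd ✓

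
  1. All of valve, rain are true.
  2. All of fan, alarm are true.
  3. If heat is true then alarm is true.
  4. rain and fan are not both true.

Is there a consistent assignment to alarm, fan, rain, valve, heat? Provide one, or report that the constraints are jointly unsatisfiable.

Case valve = True:
  (1) forces rain = True.
  (2) forces fan = True.
  Constraint (4) is violated (rain=T, fan=T) — contradiction.
Case valve = False:
  Constraint (1) is violated (valve=F) — contradiction.
Both cases fail — unsatisfiable.

Unsatisfiable — no assignment works.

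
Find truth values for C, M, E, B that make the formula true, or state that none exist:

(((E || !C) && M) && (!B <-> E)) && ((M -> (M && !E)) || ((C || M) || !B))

C: False, M: True, E: True, B: False

  ((E || !C) && M) && (!B <-> E) = True
    (E || !C) && M = True
      E || !C = True
        !C = True
    !B <-> E = True
      !B = True
  (M -> (M && !E)) || ((C || M) || !B) = True
    M -> (M && !E) = False
      M && !E = False
        !E = False
    (C || M) || !B = True
      C || M = True
      !B = True
Both conjuncts True, so the formula holds.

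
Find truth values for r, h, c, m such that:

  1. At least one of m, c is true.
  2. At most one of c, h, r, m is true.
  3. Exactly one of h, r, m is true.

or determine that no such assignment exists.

r = False, h = False, c = False, m = True

  (1) {m, c}: 1 true — at least one ✓
  (2) {c, h, r, m}: 1 true — at most one ✓
  (3) {h, r, m}: 1 true — exactly one ✓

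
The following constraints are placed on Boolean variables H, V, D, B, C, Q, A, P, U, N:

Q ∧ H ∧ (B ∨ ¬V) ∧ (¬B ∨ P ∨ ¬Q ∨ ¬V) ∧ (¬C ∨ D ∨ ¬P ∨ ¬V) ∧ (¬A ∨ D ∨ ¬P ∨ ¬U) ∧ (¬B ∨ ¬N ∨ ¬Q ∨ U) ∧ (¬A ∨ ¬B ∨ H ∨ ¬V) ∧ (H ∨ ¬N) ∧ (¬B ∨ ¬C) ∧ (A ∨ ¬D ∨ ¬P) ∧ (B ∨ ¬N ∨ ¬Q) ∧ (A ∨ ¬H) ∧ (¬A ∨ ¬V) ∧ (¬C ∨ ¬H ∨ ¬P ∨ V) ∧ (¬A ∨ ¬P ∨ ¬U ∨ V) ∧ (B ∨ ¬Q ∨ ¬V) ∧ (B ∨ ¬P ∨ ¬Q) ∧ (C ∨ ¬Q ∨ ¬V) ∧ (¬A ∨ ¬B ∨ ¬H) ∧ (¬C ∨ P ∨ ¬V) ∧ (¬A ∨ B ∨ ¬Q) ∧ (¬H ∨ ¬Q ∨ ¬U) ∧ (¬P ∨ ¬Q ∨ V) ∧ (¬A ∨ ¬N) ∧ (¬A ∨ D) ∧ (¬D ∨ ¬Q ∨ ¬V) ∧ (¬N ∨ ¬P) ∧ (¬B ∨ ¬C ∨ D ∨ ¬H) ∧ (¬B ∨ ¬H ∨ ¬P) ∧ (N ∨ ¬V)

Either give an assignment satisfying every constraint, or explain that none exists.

Case H = True:
  (Q) forces Q = True.
  (A ∨ ¬H) forces A = True.
  (¬A ∨ ¬V) forces V = False.
  (¬A ∨ ¬B ∨ ¬H) forces B = False.
  Clause (¬A ∨ B ∨ ¬Q) is falsified — contradiction.
Case H = False:
  Clause (H) is falsified — contradiction.
Both cases fail, so the formula is unsatisfiable.

UNSATISFIABLE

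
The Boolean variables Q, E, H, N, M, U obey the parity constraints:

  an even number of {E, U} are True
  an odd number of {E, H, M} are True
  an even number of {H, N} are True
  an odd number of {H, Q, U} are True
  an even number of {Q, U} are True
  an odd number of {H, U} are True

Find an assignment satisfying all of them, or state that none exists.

Q = False, E = False, H = True, N = True, M = False, U = False

{E, U}: 0 true → even ✓
{E, H, M}: 1 true → odd ✓
{H, N}: 2 true → even ✓
{H, Q, U}: 1 true → odd ✓
{Q, U}: 0 true → even ✓
{H, U}: 1 true → odd ✓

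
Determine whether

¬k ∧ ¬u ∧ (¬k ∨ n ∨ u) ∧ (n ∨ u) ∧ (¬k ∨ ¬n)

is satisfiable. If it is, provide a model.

n: True, u: False, k: False

Unit clause (¬k) forces k = False.
Unit clause (¬u) forces u = False.
In (n ∨ u) only n is left, so n = True.
All clauses satisfied.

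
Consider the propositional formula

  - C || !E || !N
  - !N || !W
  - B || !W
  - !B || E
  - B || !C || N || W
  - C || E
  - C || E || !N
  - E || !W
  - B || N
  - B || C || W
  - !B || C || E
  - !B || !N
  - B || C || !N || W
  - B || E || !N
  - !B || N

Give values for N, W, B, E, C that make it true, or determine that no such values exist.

Try N = False:
  (B || N) forces B = True.
  clause (!B || N) is falsified — backtrack.
So N = True.
  then (!N || !W) forces W = False.
  then (!B || !N) forces B = False.
  then (B || C || !N || W) forces C = True.
  then (B || E || !N) forces E = True.
All clauses satisfied.

N=T; W=F; B=F; E=T; C=T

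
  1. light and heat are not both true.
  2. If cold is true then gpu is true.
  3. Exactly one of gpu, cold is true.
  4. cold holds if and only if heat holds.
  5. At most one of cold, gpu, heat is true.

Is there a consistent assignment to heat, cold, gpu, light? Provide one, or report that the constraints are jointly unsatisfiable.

heat: False, cold: False, gpu: True, light: True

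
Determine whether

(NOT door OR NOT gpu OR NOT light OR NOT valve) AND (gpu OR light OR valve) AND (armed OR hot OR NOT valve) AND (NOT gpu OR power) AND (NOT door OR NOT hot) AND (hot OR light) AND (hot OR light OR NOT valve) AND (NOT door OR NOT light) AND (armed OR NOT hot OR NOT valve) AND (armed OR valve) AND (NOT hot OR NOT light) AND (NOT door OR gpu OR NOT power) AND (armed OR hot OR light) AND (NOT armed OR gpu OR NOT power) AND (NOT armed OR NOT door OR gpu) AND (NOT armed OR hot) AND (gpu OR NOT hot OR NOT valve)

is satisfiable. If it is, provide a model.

valve: False; armed: True; power: True; hot: True; gpu: True; light: False; door: False

Set valve = False.
  then (armed OR valve) forces armed = True.
  then (NOT armed OR hot) forces hot = True.
  then (NOT door OR NOT hot) forces door = False.
  then (NOT hot OR NOT light) forces light = False.
  then (gpu OR light OR valve) forces gpu = True.
  then (NOT gpu OR power) forces power = True.
All clauses satisfied.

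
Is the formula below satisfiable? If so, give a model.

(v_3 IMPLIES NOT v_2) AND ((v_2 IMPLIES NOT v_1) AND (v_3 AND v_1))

v_1 = True, v_2 = False, v_3 = True

  v_3 IMPLIES NOT v_2 = True
    NOT v_2 = True
  (v_2 IMPLIES NOT v_1) AND (v_3 AND v_1) = True
    v_2 IMPLIES NOT v_1 = True
      NOT v_1 = False
    v_3 AND v_1 = True
Both conjuncts True, so the formula holds.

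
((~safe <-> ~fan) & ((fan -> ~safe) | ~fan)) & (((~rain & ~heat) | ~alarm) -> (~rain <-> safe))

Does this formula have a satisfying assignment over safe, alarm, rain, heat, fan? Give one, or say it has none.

safe=F, alarm=T, rain=F, heat=T, fan=F

  (~safe <-> ~fan) & ((fan -> ~safe) | ~fan) = True
    ~safe <-> ~fan = True
      ~safe = True
      ~fan = True
    (fan -> ~safe) | ~fan = True
      fan -> ~safe = True
        ~safe = True
      ~fan = True
  ((~rain & ~heat) | ~alarm) -> (~rain <-> safe) = True
    (~rain & ~heat) | ~alarm = False
      ~rain & ~heat = False
        ~rain = True
        ~heat = False
      ~alarm = False
    ~rain <-> safe = False
      ~rain = True
Both conjuncts True, so the formula holds.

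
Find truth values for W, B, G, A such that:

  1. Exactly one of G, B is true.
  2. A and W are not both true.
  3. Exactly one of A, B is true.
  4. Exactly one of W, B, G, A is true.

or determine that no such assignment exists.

W=F, B=T, G=F, A=F

  (1) {G, B}: 1 true — exactly one ✓
  (2) A=F, W=F — not both ✓
  (3) {A, B}: 1 true — exactly one ✓
  (4) {W, B, G, A}: 1 true — exactly one ✓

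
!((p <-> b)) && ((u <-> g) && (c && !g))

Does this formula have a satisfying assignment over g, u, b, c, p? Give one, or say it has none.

g = False; u = False; b = False; c = True; p = True

  !((p <-> b)) = True
    p <-> b = False
  (u <-> g) && (c && !g) = True
    u <-> g = True
    c && !g = True
      !g = True
Both conjuncts True, so the formula holds.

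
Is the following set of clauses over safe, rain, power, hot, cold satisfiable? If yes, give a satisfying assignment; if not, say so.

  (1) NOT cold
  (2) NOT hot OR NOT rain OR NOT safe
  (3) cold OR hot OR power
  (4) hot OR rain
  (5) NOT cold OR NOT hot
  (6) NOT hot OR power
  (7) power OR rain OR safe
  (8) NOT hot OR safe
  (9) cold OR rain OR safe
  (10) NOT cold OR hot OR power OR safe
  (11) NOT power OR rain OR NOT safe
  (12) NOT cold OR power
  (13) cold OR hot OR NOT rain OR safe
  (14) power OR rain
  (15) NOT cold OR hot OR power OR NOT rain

Unit clause (NOT cold) forces cold = False.
Try safe = False:
  (NOT hot OR safe) forces hot = False.
  (cold OR hot OR power) forces power = True.
  (hot OR rain) forces rain = True.
  clause (cold OR hot OR NOT rain OR safe) is falsified — backtrack.
So safe = True.
Set rain = True.
  then (NOT hot OR NOT rain OR NOT safe) forces hot = False.
  then (cold OR hot OR power) forces power = True.
All clauses satisfied.

safe = True, rain = True, power = True, hot = False, cold = False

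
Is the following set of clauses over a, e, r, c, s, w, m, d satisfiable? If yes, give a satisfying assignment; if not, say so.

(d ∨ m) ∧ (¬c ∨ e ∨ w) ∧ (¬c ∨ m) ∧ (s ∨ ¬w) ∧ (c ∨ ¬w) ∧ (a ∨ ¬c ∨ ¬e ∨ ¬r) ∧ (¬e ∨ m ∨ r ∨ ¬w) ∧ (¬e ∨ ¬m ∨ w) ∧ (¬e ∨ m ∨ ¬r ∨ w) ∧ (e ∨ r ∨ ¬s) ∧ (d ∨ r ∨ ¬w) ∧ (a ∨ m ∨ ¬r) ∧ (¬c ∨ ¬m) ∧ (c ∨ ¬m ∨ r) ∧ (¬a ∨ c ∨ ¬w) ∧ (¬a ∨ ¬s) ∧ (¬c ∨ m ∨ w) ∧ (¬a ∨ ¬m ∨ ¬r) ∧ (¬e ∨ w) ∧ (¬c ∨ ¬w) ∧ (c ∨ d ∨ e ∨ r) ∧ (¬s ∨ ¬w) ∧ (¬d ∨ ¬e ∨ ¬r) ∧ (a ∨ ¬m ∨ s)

a = False; e = False; r = False; c = False; s = False; w = False; m = False; d = True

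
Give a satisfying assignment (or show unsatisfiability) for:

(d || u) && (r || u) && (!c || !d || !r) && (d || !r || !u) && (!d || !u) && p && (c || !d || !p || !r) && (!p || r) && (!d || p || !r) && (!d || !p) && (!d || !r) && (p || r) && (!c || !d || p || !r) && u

Case u = True:
  (!d || !u) forces d = False.
  (d || !r || !u) forces r = False.
  (p) forces p = True.
  Clause (!p || r) is falsified — contradiction.
Case u = False:
  Clause (u) is falsified — contradiction.
Both cases fail, so the formula is unsatisfiable.

No satisfying assignment exists.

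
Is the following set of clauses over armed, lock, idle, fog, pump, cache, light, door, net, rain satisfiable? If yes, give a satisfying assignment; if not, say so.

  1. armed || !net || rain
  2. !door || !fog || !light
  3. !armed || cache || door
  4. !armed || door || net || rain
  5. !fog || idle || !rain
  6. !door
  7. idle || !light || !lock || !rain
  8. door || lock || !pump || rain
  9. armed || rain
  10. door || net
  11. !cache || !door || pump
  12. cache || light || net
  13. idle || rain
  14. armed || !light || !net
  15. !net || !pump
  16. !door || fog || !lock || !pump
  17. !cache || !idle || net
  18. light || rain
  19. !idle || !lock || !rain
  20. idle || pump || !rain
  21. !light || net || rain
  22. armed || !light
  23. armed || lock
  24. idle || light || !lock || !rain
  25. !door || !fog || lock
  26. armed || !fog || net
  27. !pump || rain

armed: True, lock: False, idle: True, fog: True, pump: False, cache: True, light: True, door: False, net: True, rain: True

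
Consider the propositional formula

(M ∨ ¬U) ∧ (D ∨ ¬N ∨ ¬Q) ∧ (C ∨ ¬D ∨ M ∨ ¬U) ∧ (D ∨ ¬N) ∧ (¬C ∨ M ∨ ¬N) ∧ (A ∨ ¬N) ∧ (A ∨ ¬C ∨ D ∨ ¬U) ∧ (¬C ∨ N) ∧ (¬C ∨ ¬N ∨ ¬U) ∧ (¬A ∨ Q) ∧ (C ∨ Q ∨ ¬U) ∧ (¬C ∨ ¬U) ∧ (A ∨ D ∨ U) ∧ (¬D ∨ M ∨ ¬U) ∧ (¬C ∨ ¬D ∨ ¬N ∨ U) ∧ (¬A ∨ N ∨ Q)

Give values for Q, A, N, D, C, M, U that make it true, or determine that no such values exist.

Set Q = True.
Set A = True.
Set N = False.
  then (¬C ∨ N) forces C = False.
Set D = False.
Set M = False.
  then (M ∨ ¬U) forces U = False.
All clauses satisfied.

Q = True; A = True; N = False; D = False; C = False; M = False; U = False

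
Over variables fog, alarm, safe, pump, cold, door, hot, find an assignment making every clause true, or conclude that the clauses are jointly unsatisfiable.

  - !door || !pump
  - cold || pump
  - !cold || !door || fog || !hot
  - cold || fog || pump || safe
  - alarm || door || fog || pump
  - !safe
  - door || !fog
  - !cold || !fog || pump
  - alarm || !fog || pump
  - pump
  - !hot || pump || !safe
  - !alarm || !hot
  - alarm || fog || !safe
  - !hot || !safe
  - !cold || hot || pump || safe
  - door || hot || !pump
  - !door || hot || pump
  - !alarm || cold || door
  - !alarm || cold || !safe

Unit clause (!safe) forces safe = False.
Unit clause (pump) forces pump = True.
In (!door || !pump) only !door is left, so door = False.
In (door || !fog) only !fog is left, so fog = False.
In (door || hot || !pump) only hot is left, so hot = True.
In (!alarm || !hot) only !alarm is left, so alarm = False.
Set cold = False.
All clauses satisfied.

fog = False, alarm = False, safe = False, pump = True, cold = False, door = False, hot = True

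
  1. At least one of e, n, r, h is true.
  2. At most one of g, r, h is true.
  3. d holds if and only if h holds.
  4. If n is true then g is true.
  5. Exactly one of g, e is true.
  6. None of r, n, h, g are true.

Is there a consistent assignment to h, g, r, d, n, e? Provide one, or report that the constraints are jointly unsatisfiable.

h: False, g: False, r: False, d: False, n: False, e: True

  (1) {e, n, r, h}: 1 true — at least one ✓
  (2) {g, r, h}: 0 true — at most one ✓
  (3) d=F, h=F — same ✓
  (4) n=F ⇒ g: vacuous ✓
  (5) {g, e}: 1 true — exactly one ✓
  (6) {r, n, h, g}: 0 true — none ✓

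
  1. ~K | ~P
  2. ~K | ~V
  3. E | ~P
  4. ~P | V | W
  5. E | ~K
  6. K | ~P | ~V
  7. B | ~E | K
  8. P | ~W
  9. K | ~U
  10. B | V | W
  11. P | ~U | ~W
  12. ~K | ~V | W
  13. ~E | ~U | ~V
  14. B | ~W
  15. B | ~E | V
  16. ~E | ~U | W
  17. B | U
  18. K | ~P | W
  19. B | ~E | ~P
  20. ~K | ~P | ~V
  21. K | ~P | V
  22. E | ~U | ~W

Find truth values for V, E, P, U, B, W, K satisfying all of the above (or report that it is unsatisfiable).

Set V = False.
Set E = False.
  then (E | ~P) forces P = False.
  then (E | ~K) forces K = False.
  then (P | ~W) forces W = False.
  then (K | ~U) forces U = False.
  then (B | V | W) forces B = True.
All clauses satisfied.

V: False, E: False, P: False, U: False, B: True, W: False, K: False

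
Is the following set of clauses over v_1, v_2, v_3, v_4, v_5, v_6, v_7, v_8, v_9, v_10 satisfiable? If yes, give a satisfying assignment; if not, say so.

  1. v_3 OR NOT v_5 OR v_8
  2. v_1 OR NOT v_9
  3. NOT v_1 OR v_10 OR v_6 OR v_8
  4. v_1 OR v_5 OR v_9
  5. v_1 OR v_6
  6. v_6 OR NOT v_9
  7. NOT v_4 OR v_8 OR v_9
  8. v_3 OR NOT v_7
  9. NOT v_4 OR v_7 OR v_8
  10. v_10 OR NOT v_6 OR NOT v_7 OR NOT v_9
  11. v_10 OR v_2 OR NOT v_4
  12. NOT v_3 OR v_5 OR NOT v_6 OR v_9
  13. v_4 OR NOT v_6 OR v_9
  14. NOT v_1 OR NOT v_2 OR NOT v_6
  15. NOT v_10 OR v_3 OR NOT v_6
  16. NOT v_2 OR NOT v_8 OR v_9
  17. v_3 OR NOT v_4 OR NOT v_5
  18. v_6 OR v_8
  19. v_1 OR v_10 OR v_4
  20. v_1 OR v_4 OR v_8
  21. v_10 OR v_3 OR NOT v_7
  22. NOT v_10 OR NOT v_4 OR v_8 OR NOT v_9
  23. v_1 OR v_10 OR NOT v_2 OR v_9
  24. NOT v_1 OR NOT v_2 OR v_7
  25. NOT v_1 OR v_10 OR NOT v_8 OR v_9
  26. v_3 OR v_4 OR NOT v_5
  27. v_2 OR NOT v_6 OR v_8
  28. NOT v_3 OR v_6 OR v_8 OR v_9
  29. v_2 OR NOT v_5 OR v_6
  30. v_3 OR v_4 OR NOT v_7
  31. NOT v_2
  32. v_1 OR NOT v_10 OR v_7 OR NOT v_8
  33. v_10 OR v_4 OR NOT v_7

v_1 = True, v_2 = False, v_3 = True, v_4 = True, v_5 = True, v_6 = True, v_7 = False, v_8 = True, v_9 = True, v_10 = True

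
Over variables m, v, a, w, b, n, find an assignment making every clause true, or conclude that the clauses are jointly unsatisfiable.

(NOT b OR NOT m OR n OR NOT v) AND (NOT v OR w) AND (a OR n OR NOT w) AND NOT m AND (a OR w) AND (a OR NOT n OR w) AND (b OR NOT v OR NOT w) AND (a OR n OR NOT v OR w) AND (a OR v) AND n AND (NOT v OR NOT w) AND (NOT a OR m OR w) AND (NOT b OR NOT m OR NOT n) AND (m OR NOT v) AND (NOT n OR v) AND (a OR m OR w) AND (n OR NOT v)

Case m = True:
  Clause (NOT m) is falsified — contradiction.
Case m = False:
  (n) forces n = True.
  (m OR NOT v) forces v = False.
  Clause (NOT n OR v) is falsified — contradiction.
Both cases fail, so the formula is unsatisfiable.

No satisfying assignment exists.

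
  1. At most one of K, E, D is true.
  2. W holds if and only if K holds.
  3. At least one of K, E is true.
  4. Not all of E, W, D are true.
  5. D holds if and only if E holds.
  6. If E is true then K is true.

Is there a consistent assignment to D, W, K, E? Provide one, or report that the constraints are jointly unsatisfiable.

D = False, W = True, K = True, E = False

  (1) {K, E, D}: 1 true — at most one ✓
  (2) W=T, K=T — same ✓
  (3) {K, E}: 1 true — at least one ✓
  (4) {E, W, D}: 1/3 true — not all ✓
  (5) D=F, E=F — same ✓
  (6) E=F ⇒ K: vacuous ✓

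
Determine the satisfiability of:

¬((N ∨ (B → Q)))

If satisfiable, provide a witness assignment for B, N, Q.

B = True; N = False; Q = False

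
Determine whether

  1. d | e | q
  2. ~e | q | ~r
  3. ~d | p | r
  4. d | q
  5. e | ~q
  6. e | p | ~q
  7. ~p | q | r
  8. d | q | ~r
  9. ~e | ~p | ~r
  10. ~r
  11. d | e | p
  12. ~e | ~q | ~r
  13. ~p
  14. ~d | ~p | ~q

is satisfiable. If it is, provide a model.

Unit clause (~r) forces r = False.
Unit clause (~p) forces p = False.
In (~d | p | r) only ~d is left, so d = False.
In (d | q) only q is left, so q = True.
In (e | ~q) only e is left, so e = True.
All clauses satisfied.

q: True; r: False; e: True; p: False; d: False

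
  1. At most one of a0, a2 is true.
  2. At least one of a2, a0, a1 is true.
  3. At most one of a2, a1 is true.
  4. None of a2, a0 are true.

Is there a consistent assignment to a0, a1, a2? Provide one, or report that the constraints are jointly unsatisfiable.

a0 = False, a1 = True, a2 = False

  (1) {a0, a2}: 0 true — at most one ✓
  (2) {a2, a0, a1}: 1 true — at least one ✓
  (3) {a2, a1}: 1 true — at most one ✓
  (4) {a2, a0}: 0 true — none ✓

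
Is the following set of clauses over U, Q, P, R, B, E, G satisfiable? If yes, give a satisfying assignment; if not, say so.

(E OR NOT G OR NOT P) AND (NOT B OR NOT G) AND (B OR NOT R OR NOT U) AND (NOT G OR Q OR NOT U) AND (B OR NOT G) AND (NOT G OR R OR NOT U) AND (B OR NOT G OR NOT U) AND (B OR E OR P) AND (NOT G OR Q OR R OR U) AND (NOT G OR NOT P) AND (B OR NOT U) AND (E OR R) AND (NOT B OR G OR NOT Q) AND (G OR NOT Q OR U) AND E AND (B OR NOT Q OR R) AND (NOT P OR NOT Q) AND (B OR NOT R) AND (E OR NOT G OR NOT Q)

Unit clause (E) forces E = True.
Set U = False.
Try Q = True:
  (G OR NOT Q OR U) forces G = True.
  (NOT B OR NOT G) forces B = False.
  clause (B OR NOT G) is falsified — backtrack.
So Q = False.
Set P = True.
  then (NOT G OR NOT P) forces G = False.
Set R = False.
Set B = False.
All clauses satisfied.

U = False, Q = False, P = True, R = False, B = False, E = True, G = False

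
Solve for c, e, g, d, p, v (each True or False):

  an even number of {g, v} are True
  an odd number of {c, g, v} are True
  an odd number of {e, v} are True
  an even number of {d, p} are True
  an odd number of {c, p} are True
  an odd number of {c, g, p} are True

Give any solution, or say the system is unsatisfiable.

c = True, e = True, g = False, d = False, p = False, v = False

{g, v}: 0 true → even ✓
{c, g, v}: 1 true → odd ✓
{e, v}: 1 true → odd ✓
{d, p}: 0 true → even ✓
{c, p}: 1 true → odd ✓
{c, g, p}: 1 true → odd ✓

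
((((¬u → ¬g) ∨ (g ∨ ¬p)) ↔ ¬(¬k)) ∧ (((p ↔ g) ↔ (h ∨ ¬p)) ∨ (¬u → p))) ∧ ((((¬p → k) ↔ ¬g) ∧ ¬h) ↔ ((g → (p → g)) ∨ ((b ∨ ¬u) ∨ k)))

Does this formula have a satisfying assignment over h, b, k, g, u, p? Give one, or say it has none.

h = False, b = False, k = True, g = False, u = True, p = True

  (((¬u → ¬g) ∨ (g ∨ ¬p)) ↔ ¬(¬k)) ∧ (((p ↔ g) ↔ (h ∨ ¬p)) ∨ (¬u → p)) = True
    ((¬u → ¬g) ∨ (g ∨ ¬p)) ↔ ¬(¬k) = True
      (¬u → ¬g) ∨ (g ∨ ¬p) = True
        ¬u → ¬g = True
          ¬u = False
          ¬g = True
        g ∨ ¬p = False
          ¬p = False
      ¬(¬k) = True
        ¬k = False
    ((p ↔ g) ↔ (h ∨ ¬p)) ∨ (¬u → p) = True
      (p ↔ g) ↔ (h ∨ ¬p) = True
        p ↔ g = False
        h ∨ ¬p = False
          ¬p = False
      ¬u → p = True
        ¬u = False
  (((¬p → k) ↔ ¬g) ∧ ¬h) ↔ ((g → (p → g)) ∨ ((b ∨ ¬u) ∨ k)) = True
    ((¬p → k) ↔ ¬g) ∧ ¬h = True
      (¬p → k) ↔ ¬g = True
        ¬p → k = True
          ¬p = False
        ¬g = True
      ¬h = True
    (g → (p → g)) ∨ ((b ∨ ¬u) ∨ k) = True
      g → (p → g) = True
        p → g = False
      (b ∨ ¬u) ∨ k = True
        b ∨ ¬u = False
          ¬u = False
Both conjuncts True, so the formula holds.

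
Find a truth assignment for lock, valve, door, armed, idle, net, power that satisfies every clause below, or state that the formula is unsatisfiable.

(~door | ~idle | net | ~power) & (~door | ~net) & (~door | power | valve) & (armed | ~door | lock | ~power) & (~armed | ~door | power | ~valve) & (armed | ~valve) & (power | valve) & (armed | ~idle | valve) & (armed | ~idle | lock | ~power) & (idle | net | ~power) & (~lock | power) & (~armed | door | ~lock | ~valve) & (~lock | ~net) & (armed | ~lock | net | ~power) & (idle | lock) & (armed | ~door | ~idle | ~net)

lock = True; valve = False; door = False; armed = True; idle = True; net = False; power = True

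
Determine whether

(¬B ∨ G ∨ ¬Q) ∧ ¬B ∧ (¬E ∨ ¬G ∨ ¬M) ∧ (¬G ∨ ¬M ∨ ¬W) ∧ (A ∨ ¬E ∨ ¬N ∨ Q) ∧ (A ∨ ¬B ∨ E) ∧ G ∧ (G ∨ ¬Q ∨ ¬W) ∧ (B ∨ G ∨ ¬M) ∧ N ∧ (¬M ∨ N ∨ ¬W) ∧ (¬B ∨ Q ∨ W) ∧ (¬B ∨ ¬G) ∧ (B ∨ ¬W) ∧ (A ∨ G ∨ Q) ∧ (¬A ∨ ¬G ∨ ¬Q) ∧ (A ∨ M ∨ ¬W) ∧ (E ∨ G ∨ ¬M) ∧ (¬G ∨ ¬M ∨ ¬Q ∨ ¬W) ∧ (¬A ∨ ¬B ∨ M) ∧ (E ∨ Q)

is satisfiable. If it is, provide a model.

W = False, M = False, E = True, A = True, G = True, B = False, Q = False, N = True

Unit clause (¬B) forces B = False.
Unit clause (G) forces G = True.
Unit clause (N) forces N = True.
In (B ∨ ¬W) only ¬W is left, so W = False.
Set M = False.
Set E = True.
Set A = True.
  then (¬A ∨ ¬G ∨ ¬Q) forces Q = False.
All clauses satisfied.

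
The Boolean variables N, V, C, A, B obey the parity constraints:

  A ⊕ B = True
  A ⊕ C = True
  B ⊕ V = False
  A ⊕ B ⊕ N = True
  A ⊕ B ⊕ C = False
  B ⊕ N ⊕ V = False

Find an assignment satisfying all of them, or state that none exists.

N = False, V = True, C = True, A = False, B = True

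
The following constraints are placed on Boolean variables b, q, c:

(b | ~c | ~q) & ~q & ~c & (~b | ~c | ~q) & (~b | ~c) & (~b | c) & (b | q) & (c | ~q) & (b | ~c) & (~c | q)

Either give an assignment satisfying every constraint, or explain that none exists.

Case q = True:
  Clause (~q) is falsified — contradiction.
Case q = False:
  (~c) forces c = False.
  (~b | c) forces b = False.
  Clause (b | q) is falsified — contradiction.
Both cases fail, so the formula is unsatisfiable.

Unsatisfiable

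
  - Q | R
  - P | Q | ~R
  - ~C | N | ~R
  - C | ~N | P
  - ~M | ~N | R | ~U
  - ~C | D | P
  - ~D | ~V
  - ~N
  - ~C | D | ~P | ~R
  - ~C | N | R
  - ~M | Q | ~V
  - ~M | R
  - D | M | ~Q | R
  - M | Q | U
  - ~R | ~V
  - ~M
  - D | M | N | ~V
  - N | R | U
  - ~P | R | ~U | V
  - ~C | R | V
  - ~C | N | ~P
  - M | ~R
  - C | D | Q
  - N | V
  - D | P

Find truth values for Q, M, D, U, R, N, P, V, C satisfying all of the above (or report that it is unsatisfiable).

Case D = True:
  (~D | ~V) forces V = False.
  (~N) forces N = False.
  Clause (N | V) is falsified — contradiction.
Case D = False:
  (~N) forces N = False.
  (~M) forces M = False.
  (D | M | N | ~V) forces V = False.
  Clause (N | V) is falsified — contradiction.
Both cases fail, so the formula is unsatisfiable.

No satisfying assignment exists.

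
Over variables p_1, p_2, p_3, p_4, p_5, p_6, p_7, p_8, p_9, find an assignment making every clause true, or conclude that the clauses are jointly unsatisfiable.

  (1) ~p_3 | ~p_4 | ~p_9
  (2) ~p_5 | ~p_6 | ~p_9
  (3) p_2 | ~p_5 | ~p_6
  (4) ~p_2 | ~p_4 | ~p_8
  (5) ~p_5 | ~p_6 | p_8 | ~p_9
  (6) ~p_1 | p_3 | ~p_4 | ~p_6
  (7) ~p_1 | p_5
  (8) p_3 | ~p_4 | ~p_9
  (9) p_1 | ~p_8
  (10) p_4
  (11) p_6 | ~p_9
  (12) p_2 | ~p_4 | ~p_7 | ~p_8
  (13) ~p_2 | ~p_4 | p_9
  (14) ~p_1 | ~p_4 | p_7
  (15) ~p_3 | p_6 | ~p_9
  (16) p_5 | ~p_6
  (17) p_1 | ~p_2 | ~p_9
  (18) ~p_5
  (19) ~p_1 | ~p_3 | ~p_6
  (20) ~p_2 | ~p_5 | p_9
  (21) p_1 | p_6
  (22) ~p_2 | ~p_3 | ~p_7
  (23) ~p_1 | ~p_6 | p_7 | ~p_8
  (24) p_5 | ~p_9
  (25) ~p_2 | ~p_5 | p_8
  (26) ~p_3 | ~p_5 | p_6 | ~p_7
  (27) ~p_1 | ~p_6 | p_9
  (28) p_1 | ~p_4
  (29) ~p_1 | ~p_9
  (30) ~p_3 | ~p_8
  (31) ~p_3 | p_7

No satisfying assignment exists.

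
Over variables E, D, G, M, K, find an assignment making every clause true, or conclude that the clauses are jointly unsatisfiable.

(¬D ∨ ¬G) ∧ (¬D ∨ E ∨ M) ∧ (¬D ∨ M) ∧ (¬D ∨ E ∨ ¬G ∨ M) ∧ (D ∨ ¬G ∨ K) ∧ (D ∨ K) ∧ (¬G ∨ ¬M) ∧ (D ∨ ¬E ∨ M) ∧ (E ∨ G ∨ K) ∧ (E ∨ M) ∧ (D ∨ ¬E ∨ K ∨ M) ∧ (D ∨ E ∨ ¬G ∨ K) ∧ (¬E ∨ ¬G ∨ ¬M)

E: False, D: True, G: False, M: True, K: True

Set E = False.
  then (E ∨ M) forces M = True.
  then (¬G ∨ ¬M) forces G = False.
  then (E ∨ G ∨ K) forces K = True.
Set D = True.
All clauses satisfied.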